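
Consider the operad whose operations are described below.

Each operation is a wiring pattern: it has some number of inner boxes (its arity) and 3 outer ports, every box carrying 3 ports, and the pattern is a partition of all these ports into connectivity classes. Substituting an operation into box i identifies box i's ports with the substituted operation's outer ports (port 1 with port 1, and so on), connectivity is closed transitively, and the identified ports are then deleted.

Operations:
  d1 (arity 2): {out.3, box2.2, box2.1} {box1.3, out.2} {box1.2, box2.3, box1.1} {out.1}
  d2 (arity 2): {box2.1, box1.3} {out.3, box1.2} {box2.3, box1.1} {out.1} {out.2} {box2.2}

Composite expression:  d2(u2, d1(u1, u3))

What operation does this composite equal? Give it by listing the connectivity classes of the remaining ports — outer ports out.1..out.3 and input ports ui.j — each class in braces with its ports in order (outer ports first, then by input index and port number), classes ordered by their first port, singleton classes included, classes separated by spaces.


{out.1} {out.2} {out.3, u2.2} {u1.1, u1.2, u3.3} {u1.3} {u2.1, u3.1, u3.2} {u2.3}

Treat the ports identified at d2 as solder joints: merge, then drop.
d1 over (u1, u3) gives {out.1} {out.2, u1.3} {out.3, u3.1, u3.2} {u1.1, u1.2, u3.3}, out.j being that stage's outer ports
d2 over (u2, u1, u3) gives {out.1} {out.2} {out.3, u2.2} {u1.1, u1.2, u3.3} {u1.3} {u2.1, u3.1, u3.2} {u2.3}, out.j being that stage's outer ports


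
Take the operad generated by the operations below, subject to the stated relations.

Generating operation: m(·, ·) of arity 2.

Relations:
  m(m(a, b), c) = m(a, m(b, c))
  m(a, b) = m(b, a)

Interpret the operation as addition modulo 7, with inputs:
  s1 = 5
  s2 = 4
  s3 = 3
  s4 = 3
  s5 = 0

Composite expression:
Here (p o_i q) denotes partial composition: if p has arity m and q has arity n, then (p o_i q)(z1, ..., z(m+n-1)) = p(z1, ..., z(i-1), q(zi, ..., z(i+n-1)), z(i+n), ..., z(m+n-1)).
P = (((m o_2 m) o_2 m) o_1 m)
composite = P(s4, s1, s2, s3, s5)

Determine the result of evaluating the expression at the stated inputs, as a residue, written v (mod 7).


1 (mod 7)

m(s4, s1) = 1
m(s2, s3) = 0
m(m(s2, s3), s5) = 0
m(m(s4, s1), m(m(s2, s3), s5)) = 1


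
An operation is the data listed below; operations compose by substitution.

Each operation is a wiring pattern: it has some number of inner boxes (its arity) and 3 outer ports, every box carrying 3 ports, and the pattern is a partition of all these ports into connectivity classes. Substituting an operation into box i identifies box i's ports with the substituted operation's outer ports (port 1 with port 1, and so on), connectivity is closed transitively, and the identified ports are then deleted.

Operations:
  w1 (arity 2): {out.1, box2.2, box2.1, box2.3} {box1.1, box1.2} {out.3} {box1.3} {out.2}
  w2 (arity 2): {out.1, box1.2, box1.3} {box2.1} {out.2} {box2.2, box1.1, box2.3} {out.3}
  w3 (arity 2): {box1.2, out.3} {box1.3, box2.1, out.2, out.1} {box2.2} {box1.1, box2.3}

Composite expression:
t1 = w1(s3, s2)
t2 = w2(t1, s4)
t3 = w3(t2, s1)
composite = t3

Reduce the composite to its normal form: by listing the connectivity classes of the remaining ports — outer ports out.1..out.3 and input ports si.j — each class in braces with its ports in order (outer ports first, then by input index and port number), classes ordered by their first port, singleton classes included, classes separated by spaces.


{out.1, out.2, s1.1} {out.3} {s1.2} {s1.3} {s2.1, s2.2, s2.3, s4.2, s4.3} {s3.1, s3.2} {s3.3} {s4.1}

Two ports join when wires chain via w3-identified ports.
stage w1: inputs (s3, s2), connectivity {out.1, s2.1, s2.2, s2.3} {out.2} {out.3} {s3.1, s3.2} {s3.3}, out.j its boundary
stage w2: inputs (s3, s2, s4), connectivity {out.1} {out.2} {out.3} {s2.1, s2.2, s2.3, s4.2, s4.3} {s3.1, s3.2} {s3.3} {s4.1}, out.j its boundary
stage w3: inputs (s3, s2, s4, s1), connectivity {out.1, out.2, s1.1} {out.3} {s1.2} {s1.3} {s2.1, s2.2, s2.3, s4.2, s4.3} {s3.1, s3.2} {s3.3} {s4.1}, out.j its boundary


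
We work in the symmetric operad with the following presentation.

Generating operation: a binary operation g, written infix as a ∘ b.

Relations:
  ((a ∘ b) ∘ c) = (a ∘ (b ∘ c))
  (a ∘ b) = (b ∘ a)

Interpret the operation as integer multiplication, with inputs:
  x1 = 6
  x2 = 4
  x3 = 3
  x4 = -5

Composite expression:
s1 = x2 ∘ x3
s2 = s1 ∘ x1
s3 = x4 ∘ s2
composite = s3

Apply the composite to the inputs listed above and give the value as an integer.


-360


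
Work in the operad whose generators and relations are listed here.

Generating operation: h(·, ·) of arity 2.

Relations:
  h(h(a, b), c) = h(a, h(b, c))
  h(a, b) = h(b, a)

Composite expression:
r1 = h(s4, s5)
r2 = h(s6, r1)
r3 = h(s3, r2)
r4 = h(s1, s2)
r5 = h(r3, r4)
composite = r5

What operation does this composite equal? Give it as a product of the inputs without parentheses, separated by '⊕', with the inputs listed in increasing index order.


s1 ⊕ s2 ⊕ s3 ⊕ s4 ⊕ s5 ⊕ s6


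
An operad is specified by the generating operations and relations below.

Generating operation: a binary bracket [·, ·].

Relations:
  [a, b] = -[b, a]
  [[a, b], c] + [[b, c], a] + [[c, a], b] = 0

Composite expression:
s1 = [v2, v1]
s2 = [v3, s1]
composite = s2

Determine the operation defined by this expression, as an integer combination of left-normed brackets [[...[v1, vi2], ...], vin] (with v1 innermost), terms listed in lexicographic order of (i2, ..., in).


[[v1, v2], v3]

Skip Jacobi rewriting: expand, keep v1-initial words, read off terms.
Composite bracket: [v3, [v2, v1]]
Expanding via [a, b] = ab - ba: 4 signed words (2^2 = 4).
Collect the words opening with v1:
  the word v1v2v3 carries sign +1 and contributes +[[v1, v2], v3]


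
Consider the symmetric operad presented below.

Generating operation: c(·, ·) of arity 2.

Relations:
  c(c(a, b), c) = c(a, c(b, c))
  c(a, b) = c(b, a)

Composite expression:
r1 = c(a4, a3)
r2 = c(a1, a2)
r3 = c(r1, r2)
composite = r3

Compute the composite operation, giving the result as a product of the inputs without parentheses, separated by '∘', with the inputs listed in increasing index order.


a1 ∘ a2 ∘ a3 ∘ a4


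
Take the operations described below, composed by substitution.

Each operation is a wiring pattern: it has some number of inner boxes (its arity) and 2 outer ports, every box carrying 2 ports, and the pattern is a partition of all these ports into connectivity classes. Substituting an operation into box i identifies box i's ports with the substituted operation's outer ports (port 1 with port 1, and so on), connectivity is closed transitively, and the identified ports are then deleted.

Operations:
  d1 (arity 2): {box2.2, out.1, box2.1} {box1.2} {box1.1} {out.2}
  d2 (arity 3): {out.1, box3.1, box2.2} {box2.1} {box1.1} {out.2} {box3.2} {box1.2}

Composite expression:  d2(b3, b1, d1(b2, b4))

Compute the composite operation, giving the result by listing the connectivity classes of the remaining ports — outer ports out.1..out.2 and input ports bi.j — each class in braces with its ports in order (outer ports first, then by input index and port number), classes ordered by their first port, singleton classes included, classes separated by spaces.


{out.1, b1.2, b4.1, b4.2} {out.2} {b1.1} {b2.1} {b2.2} {b3.1} {b3.2}

After gluing at d2, chains via deleted ports link the b-ports.
after d1, the pattern on (b2, b4) reads {out.1, b4.1, b4.2} {out.2} {b2.1} {b2.2} (out.j = its outer ports)
after d2, the pattern on (b3, b1, b2, b4) reads {out.1, b1.2, b4.1, b4.2} {out.2} {b1.1} {b2.1} {b2.2} {b3.1} {b3.2} (out.j = its outer ports)


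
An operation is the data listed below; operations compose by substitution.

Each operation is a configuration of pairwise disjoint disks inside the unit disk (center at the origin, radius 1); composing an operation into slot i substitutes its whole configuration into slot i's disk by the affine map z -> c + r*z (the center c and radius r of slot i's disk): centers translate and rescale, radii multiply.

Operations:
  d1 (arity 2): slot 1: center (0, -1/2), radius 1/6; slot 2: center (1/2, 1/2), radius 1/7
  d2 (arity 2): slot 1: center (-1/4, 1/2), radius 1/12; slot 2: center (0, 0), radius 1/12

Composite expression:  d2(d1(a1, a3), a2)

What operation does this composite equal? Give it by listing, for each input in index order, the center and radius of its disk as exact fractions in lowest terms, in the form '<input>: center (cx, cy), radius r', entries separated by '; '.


a1: center (-1/4, 11/24), radius 1/72; a2: center (0, 0), radius 1/12; a3: center (-5/24, 13/24), radius 1/84

Nesting under d2 composes maps z -> c + r*z down each a-path.
a1 passes through 2 substitutions, ending at center (-1/4, 11/24), radius 1/72
a3 passes through 2 substitutions, ending at center (-5/24, 13/24), radius 1/84
a2 passes through 1 substitution, ending at center (0, 0), radius 1/12


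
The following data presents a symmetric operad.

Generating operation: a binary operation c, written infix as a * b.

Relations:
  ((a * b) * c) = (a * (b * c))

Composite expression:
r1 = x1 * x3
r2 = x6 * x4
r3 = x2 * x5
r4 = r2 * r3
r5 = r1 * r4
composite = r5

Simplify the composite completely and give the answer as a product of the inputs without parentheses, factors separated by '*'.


x1 * x3 * x6 * x4 * x2 * x5

All parenthesizations of c agree; list the x-inputs left to right.
(x1 * x3) linearizes to x1 * x3
(x6 * x4) linearizes to x6 * x4
(x2 * x5) linearizes to x2 * x5
((x6 * x4) * (x2 * x5)) linearizes to x6 * x4 * x2 * x5
((x1 * x3) * ((x6 * x4) * (x2 * x5))) linearizes to x1 * x3 * x6 * x4 * x2 * x5


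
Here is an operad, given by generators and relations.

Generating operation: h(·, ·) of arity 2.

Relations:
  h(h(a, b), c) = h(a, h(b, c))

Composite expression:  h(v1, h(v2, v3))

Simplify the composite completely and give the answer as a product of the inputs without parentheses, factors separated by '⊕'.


Every regrouping of h is equal, so read the v-inputs in written order.
h(v2, v3) collapses to v2 ⊕ v3
h(v1, h(v2, v3)) collapses to v1 ⊕ v2 ⊕ v3

v1 ⊕ v2 ⊕ v3


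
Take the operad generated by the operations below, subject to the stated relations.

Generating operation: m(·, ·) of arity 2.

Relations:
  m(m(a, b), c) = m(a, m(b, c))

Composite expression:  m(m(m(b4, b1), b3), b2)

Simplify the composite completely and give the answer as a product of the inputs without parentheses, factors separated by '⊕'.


b4 ⊕ b1 ⊕ b3 ⊕ b2

The m-tree's shape is irrelevant; the b-reading-order decides.
m(b4, b1) collapses to b4 ⊕ b1
m(m(b4, b1), b3) collapses to b4 ⊕ b1 ⊕ b3
m(m(m(b4, b1), b3), b2) collapses to b4 ⊕ b1 ⊕ b3 ⊕ b2


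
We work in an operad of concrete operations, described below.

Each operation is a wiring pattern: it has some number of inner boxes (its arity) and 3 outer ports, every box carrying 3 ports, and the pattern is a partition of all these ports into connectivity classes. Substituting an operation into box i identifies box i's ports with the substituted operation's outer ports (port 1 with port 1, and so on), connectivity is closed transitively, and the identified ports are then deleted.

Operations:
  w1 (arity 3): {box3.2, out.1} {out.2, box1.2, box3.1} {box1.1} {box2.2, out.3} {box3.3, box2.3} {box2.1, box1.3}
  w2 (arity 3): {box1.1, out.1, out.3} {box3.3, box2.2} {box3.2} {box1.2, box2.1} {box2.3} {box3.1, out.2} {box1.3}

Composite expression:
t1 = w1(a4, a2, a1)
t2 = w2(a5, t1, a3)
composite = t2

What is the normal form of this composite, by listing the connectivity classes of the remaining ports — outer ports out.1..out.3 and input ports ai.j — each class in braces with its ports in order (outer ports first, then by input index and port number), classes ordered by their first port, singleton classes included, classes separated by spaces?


{out.1, out.3, a5.1} {out.2, a3.1} {a1.1, a3.3, a4.2} {a1.2, a5.2} {a1.3, a2.3} {a2.1, a4.3} {a2.2} {a3.2} {a4.1} {a5.3}

Treat the ports identified at w2 as solder joints: merge, then drop.
w1 over (a4, a2, a1) gives {out.1, a1.2} {out.2, a1.1, a4.2} {out.3, a2.2} {a1.3, a2.3} {a2.1, a4.3} {a4.1}, out.j being that stage's outer ports
w2 over (a5, a4, a2, a1, a3) gives {out.1, out.3, a5.1} {out.2, a3.1} {a1.1, a3.3, a4.2} {a1.2, a5.2} {a1.3, a2.3} {a2.1, a4.3} {a2.2} {a3.2} {a4.1} {a5.3}, out.j being that stage's outer ports


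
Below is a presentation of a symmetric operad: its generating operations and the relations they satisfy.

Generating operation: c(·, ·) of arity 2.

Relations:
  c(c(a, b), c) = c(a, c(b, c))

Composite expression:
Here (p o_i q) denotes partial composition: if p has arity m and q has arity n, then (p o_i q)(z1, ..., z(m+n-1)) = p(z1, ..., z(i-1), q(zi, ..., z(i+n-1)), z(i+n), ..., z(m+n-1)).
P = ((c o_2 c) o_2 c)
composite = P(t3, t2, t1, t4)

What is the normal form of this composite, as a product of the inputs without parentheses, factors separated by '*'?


t3 * t2 * t1 * t4

All parenthesizations of c agree; list the t-inputs left to right.
c(t2, t1) unparenthesizes to t2 * t1
c(c(t2, t1), t4) unparenthesizes to t2 * t1 * t4
c(t3, c(c(t2, t1), t4)) unparenthesizes to t3 * t2 * t1 * t4


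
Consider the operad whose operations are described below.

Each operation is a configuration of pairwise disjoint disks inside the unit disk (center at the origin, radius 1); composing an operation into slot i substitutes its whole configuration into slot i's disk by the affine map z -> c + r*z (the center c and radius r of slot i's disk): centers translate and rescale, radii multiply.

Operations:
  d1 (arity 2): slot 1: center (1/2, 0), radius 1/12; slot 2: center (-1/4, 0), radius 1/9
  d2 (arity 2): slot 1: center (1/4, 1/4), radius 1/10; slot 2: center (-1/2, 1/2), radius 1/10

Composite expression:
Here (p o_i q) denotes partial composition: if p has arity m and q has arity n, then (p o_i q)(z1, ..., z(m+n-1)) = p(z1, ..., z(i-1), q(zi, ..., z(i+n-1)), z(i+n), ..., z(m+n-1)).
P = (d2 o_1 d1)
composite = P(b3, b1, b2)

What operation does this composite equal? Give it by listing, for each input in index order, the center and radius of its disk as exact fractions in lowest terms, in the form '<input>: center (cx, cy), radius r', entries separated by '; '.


Below d2, radii multiply path by path; the b-disk centers shift.
b3: after 2 affine steps, its disk has center (3/10, 1/4), radius 1/120
b1: after 2 affine steps, its disk has center (9/40, 1/4), radius 1/90
b2: after 1 affine step, its disk has center (-1/2, 1/2), radius 1/10

b1: center (9/40, 1/4), radius 1/90; b2: center (-1/2, 1/2), radius 1/10; b3: center (3/10, 1/4), radius 1/120


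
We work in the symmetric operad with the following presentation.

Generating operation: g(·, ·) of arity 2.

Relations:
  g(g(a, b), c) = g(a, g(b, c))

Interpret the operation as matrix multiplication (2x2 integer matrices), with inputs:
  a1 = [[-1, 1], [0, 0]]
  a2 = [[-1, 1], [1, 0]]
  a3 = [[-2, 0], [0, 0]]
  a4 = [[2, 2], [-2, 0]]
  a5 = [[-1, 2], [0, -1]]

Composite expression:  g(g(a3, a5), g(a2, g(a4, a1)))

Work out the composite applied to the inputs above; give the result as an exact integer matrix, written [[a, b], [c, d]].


[[16, -16], [0, 0]]

g(a3, a5) = [[2, -4], [0, 0]]
g(a4, a1) = [[-2, 2], [2, -2]]
g(a2, g(a4, a1)) = [[4, -4], [-2, 2]]
g(g(a3, a5), g(a2, g(a4, a1))) = [[16, -16], [0, 0]]


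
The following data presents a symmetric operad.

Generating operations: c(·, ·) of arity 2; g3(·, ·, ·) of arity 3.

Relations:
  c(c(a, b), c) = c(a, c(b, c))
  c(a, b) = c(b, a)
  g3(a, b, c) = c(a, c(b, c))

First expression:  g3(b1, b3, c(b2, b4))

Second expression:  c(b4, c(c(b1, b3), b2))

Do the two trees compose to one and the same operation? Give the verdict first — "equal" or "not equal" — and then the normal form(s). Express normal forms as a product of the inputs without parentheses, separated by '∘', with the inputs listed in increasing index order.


The first expression reduces to b1 ∘ b2 ∘ b3 ∘ b4
The second expression reduces to b1 ∘ b2 ∘ b3 ∘ b4
Identical normal forms: equal.

equal — both sides give b1 ∘ b2 ∘ b3 ∘ b4


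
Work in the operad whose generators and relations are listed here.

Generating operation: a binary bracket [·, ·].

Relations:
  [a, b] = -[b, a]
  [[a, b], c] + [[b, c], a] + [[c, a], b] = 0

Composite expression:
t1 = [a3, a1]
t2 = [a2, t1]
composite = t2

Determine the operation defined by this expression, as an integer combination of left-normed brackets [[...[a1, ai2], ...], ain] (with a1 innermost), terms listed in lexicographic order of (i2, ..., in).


Expand each bracket as ab - ba; the a1-initial words give the coefficients.
Composite bracket: [a2, [a3, a1]]
Full expansion: 4 signed words from ab - ba (2^2 = 4).
Coefficients come from the a1-initial words:
  sign of a1a3a2 is +1, so it contributes +[[a1, a3], a2]

[[a1, a3], a2]


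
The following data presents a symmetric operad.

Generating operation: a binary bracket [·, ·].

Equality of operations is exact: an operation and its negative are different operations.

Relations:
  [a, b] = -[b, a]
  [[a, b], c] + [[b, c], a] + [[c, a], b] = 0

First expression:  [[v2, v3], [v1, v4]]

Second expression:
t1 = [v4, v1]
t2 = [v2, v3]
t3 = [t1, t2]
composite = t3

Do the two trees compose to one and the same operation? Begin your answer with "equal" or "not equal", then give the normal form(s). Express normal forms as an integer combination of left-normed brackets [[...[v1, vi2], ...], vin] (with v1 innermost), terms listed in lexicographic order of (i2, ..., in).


The first expression, normalized: -[[[v1, v4], v2], v3] + [[[v1, v4], v3], v2]
The second expression, normalized: -[[[v1, v4], v2], v3] + [[[v1, v4], v3], v2]
The normal forms match — equal.

equal — both sides give -[[[v1, v4], v2], v3] + [[[v1, v4], v3], v2]


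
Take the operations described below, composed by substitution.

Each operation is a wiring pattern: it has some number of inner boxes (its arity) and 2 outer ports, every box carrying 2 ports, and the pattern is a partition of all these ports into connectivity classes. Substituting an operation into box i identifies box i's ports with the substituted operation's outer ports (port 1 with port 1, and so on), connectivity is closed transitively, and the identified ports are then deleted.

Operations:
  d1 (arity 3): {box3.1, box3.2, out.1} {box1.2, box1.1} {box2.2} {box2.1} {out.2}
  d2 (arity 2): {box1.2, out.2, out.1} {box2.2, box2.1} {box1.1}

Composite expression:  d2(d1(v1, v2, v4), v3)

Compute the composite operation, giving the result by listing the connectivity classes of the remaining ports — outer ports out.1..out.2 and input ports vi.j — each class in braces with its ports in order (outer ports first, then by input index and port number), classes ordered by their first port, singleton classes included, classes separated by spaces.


Treat the ports identified at d2 as solder joints: merge, then drop.
composing d1 on (v1, v2, v4), with out.j its own outer ports: {out.1, v4.1, v4.2} {out.2} {v1.1, v1.2} {v2.1} {v2.2}
composing d2 on (v1, v2, v4, v3), with out.j its own outer ports: {out.1, out.2} {v1.1, v1.2} {v2.1} {v2.2} {v3.1, v3.2} {v4.1, v4.2}

{out.1, out.2} {v1.1, v1.2} {v2.1} {v2.2} {v3.1, v3.2} {v4.1, v4.2}


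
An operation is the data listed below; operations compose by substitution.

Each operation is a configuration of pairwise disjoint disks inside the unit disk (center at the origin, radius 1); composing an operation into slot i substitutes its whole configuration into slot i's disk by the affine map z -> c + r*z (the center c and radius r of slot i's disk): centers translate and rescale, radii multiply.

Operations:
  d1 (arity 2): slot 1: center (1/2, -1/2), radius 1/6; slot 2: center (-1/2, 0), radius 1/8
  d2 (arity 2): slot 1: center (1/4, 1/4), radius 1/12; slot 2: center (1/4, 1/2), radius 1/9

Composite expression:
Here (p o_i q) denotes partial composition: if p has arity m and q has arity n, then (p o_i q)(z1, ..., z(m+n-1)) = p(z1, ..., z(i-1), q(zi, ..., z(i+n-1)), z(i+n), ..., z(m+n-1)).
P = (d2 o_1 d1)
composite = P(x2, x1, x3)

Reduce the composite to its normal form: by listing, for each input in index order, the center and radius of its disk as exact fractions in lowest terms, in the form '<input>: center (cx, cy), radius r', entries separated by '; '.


x1: center (5/24, 1/4), radius 1/96; x2: center (7/24, 5/24), radius 1/72; x3: center (1/4, 1/2), radius 1/9

Follow each x-input down from d2: c' goes to c + r*c', radius to r*r'.
x2 passes through 2 substitutions, ending at center (7/24, 5/24), radius 1/72
x1 passes through 2 substitutions, ending at center (5/24, 1/4), radius 1/96
x3 passes through 1 substitution, ending at center (1/4, 1/2), radius 1/9


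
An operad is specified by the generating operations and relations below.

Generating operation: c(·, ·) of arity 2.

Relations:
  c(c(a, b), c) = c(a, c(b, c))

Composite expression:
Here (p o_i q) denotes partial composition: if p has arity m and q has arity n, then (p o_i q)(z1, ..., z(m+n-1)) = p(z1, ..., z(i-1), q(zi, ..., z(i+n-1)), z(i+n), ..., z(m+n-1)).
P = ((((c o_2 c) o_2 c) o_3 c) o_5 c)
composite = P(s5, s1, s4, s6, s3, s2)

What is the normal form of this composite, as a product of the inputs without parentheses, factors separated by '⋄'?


Associativity of c dissolves the nesting; only the s-input order survives.
c(s4, s6) collapses to s4 ⋄ s6
c(s1, c(s4, s6)) collapses to s1 ⋄ s4 ⋄ s6
c(s3, s2) collapses to s3 ⋄ s2
c(c(s1, c(s4, s6)), c(s3, s2)) collapses to s1 ⋄ s4 ⋄ s6 ⋄ s3 ⋄ s2
c(s5, c(c(s1, c(s4, s6)), c(s3, s2))) collapses to s5 ⋄ s1 ⋄ s4 ⋄ s6 ⋄ s3 ⋄ s2

s5 ⋄ s1 ⋄ s4 ⋄ s6 ⋄ s3 ⋄ s2


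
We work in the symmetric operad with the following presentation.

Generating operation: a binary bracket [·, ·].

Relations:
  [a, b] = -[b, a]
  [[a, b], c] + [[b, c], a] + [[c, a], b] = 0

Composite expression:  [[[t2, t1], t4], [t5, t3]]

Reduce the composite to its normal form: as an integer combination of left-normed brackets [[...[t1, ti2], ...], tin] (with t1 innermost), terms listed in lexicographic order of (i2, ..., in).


[[[[t1, t2], t4], t3], t5] - [[[[t1, t2], t4], t5], t3]

Expand each bracket as ab - ba; the t1-initial words give the coefficients.
Composite bracket: [[[t2, t1], t4], [t5, t3]]
Expanding via [a, b] = ab - ba: 16 signed words (2^4 = 16).
Collect the words opening with t1:
  the word t1t2t4t3t5 carries sign +1 and contributes +[[[[t1, t2], t4], t3], t5]
  the word t1t2t4t5t3 carries sign -1 and contributes -[[[[t1, t2], t4], t5], t3]


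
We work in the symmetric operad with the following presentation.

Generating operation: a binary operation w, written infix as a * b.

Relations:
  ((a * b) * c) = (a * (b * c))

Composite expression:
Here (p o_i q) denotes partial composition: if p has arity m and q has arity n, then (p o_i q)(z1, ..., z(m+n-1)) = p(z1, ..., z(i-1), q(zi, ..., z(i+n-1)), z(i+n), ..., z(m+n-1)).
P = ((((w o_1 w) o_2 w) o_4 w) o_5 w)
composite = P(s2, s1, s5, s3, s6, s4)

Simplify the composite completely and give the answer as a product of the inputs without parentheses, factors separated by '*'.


s2 * s1 * s5 * s3 * s6 * s4

Every regrouping of w is equal, so read the s-inputs in written order.
(s1 * s5) linearizes to s1 * s5
(s2 * (s1 * s5)) linearizes to s2 * s1 * s5
(s6 * s4) linearizes to s6 * s4
(s3 * (s6 * s4)) linearizes to s3 * s6 * s4
((s2 * (s1 * s5)) * (s3 * (s6 * s4))) linearizes to s2 * s1 * s5 * s3 * s6 * s4


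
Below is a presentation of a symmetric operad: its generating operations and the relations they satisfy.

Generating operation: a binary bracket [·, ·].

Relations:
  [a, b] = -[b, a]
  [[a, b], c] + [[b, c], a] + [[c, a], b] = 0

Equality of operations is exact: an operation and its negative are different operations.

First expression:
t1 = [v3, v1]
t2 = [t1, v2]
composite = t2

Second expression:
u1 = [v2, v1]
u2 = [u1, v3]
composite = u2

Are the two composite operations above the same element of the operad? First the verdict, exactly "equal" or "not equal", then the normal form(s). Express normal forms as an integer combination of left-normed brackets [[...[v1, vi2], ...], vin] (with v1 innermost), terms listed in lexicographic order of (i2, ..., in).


not equal: they reduce to -[[v1, v3], v2] and -[[v1, v2], v3]


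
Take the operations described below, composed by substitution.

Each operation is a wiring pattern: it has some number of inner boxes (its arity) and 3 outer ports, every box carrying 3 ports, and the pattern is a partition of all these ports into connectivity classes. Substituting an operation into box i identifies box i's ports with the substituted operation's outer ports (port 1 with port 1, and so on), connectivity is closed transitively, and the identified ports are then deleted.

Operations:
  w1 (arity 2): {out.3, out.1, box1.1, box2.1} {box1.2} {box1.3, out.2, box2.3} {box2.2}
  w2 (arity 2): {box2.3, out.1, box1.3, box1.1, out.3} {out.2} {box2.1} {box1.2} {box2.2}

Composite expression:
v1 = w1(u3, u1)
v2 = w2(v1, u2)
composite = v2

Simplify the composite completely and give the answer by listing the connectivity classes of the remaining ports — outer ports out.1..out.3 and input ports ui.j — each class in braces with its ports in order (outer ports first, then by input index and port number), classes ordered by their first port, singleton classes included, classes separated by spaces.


{out.1, out.3, u1.1, u2.3, u3.1} {out.2} {u1.2} {u1.3, u3.3} {u2.1} {u2.2} {u3.2}

Two ports join when wires chain via w2-identified ports.
w1 over (u3, u1) gives {out.1, out.3, u1.1, u3.1} {out.2, u1.3, u3.3} {u1.2} {u3.2}, out.j being that stage's outer ports
w2 over (u3, u1, u2) gives {out.1, out.3, u1.1, u2.3, u3.1} {out.2} {u1.2} {u1.3, u3.3} {u2.1} {u2.2} {u3.2}, out.j being that stage's outer ports


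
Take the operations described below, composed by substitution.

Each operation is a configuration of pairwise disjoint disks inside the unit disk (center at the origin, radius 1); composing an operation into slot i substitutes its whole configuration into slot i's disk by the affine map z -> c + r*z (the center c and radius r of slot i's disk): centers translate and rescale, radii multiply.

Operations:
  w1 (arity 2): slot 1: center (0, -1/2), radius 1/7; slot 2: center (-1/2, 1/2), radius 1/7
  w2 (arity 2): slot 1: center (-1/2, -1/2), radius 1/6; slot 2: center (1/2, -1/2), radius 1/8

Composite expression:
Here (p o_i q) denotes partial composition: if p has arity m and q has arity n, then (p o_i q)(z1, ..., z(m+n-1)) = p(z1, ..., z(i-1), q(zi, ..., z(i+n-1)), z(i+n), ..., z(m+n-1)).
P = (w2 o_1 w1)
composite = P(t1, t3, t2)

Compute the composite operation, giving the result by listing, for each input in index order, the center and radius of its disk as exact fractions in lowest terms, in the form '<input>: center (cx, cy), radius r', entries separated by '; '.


Nesting under w2 composes maps z -> c + r*z down each t-path.
for t1, the 2-step affine chain lands on center (-1/2, -7/12), radius 1/42
for t3, the 2-step affine chain lands on center (-7/12, -5/12), radius 1/42
for t2, the 1-step affine chain lands on center (1/2, -1/2), radius 1/8

t1: center (-1/2, -7/12), radius 1/42; t2: center (1/2, -1/2), radius 1/8; t3: center (-7/12, -5/12), radius 1/42


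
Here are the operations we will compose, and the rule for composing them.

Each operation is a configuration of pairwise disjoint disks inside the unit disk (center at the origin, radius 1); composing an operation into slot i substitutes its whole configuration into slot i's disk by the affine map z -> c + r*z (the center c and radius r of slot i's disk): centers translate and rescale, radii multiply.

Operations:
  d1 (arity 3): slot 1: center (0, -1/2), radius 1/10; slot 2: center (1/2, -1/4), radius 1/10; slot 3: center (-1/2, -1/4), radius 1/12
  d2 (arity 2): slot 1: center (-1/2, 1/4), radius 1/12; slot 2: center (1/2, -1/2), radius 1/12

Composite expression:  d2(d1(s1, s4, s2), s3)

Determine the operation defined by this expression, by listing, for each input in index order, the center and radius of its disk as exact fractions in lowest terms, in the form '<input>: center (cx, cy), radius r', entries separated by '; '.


Nesting under d2 composes maps z -> c + r*z down each s-path.
tracing s1 down its 2-map path: center (-1/2, 5/24), radius 1/120
tracing s4 down its 2-map path: center (-11/24, 11/48), radius 1/120
tracing s2 down its 2-map path: center (-13/24, 11/48), radius 1/144
tracing s3 down its 1-map path: center (1/2, -1/2), radius 1/12

s1: center (-1/2, 5/24), radius 1/120; s2: center (-13/24, 11/48), radius 1/144; s3: center (1/2, -1/2), radius 1/12; s4: center (-11/24, 11/48), radius 1/120


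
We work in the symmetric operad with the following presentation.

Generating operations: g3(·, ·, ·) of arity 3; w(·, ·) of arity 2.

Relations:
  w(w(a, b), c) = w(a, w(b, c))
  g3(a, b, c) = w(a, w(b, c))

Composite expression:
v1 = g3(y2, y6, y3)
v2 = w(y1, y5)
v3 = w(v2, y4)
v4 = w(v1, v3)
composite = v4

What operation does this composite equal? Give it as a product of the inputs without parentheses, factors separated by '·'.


y2 · y6 · y3 · y1 · y5 · y4

Every regrouping of w is equal, so read the y-inputs in written order.
g3(y2, y6, y3) reduces to y2 · y6 · y3
w(y1, y5) reduces to y1 · y5
w(w(y1, y5), y4) reduces to y1 · y5 · y4
w(g3(y2, y6, y3), w(w(y1, y5), y4)) reduces to y2 · y6 · y3 · y1 · y5 · y4


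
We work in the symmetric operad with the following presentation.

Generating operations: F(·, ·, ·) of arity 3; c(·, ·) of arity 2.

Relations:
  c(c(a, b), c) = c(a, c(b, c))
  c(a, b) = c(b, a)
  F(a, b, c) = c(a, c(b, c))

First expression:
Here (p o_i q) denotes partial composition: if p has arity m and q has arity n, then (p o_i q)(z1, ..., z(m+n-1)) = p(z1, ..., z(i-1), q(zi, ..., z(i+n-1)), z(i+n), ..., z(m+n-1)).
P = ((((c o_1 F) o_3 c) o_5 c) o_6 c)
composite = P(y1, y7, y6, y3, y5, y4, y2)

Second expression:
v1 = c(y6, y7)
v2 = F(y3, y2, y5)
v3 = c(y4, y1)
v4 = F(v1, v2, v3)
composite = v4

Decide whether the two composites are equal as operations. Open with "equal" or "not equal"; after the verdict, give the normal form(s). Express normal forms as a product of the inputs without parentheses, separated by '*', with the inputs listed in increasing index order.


equal; both compose to y1 * y2 * y3 * y4 * y5 * y6 * y7

Normal form of the first expression: y1 * y2 * y3 * y4 * y5 * y6 * y7
Normal form of the second expression: y1 * y2 * y3 * y4 * y5 * y6 * y7
The normal forms match — equal.


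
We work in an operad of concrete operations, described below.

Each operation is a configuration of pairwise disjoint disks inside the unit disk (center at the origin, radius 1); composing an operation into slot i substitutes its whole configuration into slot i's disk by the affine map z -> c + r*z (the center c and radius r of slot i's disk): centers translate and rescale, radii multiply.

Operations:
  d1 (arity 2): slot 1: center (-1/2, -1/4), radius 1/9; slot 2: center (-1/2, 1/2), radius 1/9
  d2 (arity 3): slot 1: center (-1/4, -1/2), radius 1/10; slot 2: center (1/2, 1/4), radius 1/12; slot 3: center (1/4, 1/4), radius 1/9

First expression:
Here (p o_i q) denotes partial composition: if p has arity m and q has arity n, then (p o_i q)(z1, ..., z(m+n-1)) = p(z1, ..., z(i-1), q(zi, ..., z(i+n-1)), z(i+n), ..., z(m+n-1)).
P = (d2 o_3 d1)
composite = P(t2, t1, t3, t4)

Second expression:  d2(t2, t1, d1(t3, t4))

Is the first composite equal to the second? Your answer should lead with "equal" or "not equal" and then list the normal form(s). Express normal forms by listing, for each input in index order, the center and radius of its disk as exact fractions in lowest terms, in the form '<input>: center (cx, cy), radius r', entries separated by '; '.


equal; the common form is t1: center (1/2, 1/4), radius 1/12; t2: center (-1/4, -1/2), radius 1/10; t3: center (7/36, 2/9), radius 1/81; t4: center (7/36, 11/36), radius 1/81

Reducing the first expression gives t1: center (1/2, 1/4), radius 1/12; t2: center (-1/4, -1/2), radius 1/10; t3: center (7/36, 2/9), radius 1/81; t4: center (7/36, 11/36), radius 1/81
Reducing the second expression gives t1: center (1/2, 1/4), radius 1/12; t2: center (-1/4, -1/2), radius 1/10; t3: center (7/36, 2/9), radius 1/81; t4: center (7/36, 11/36), radius 1/81
The forms coincide; equal.


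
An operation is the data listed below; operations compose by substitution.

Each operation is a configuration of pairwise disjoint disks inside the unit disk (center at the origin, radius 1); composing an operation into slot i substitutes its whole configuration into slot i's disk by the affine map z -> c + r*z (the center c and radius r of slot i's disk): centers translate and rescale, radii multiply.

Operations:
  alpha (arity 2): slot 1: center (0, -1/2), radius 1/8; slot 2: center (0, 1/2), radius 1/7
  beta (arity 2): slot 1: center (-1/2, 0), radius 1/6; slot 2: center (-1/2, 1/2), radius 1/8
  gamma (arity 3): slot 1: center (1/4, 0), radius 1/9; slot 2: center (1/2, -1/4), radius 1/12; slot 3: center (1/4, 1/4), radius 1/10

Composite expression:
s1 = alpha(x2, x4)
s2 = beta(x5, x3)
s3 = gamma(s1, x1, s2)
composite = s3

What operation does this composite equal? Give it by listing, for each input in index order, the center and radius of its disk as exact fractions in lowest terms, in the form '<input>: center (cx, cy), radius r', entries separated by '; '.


Below gamma, radii multiply path by path; the x-disk centers shift.
for x2, the 2-step affine chain lands on center (1/4, -1/18), radius 1/72
for x4, the 2-step affine chain lands on center (1/4, 1/18), radius 1/63
for x1, the 1-step affine chain lands on center (1/2, -1/4), radius 1/12
for x5, the 2-step affine chain lands on center (1/5, 1/4), radius 1/60
for x3, the 2-step affine chain lands on center (1/5, 3/10), radius 1/80

x1: center (1/2, -1/4), radius 1/12; x2: center (1/4, -1/18), radius 1/72; x3: center (1/5, 3/10), radius 1/80; x4: center (1/4, 1/18), radius 1/63; x5: center (1/5, 1/4), radius 1/60


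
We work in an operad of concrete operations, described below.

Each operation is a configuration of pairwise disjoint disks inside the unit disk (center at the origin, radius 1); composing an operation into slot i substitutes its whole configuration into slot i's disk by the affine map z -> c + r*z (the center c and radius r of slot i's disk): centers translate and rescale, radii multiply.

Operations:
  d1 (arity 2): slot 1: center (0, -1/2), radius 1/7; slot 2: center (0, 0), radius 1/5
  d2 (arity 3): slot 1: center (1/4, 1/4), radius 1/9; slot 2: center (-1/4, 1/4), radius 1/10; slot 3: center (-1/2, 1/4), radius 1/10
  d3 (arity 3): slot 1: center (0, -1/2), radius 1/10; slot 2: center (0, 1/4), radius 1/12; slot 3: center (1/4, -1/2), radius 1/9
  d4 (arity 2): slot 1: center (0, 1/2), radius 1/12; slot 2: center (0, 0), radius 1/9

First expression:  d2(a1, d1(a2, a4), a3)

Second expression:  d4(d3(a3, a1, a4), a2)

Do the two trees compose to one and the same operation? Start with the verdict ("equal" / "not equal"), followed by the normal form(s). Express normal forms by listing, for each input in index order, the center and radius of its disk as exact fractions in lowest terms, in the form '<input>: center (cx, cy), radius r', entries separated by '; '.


not equal — first a1: center (1/4, 1/4), radius 1/9; a2: center (-1/4, 1/5), radius 1/70; a3: center (-1/2, 1/4), radius 1/10; a4: center (-1/4, 1/4), radius 1/50, second a1: center (0, 25/48), radius 1/144; a2: center (0, 0), radius 1/9; a3: center (0, 11/24), radius 1/120; a4: center (1/48, 11/24), radius 1/108

The first expression reduces to a1: center (1/4, 1/4), radius 1/9; a2: center (-1/4, 1/5), radius 1/70; a3: center (-1/2, 1/4), radius 1/10; a4: center (-1/4, 1/4), radius 1/50
The second expression reduces to a1: center (0, 25/48), radius 1/144; a2: center (0, 0), radius 1/9; a3: center (0, 11/24), radius 1/120; a4: center (1/48, 11/24), radius 1/108
They disagree, so not equal.


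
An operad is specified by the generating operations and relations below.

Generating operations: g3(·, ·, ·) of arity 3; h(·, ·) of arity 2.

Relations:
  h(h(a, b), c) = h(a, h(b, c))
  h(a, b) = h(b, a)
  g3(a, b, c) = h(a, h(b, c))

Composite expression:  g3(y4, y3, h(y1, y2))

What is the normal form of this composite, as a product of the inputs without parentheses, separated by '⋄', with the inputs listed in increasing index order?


Key point: g3 commutes, so take the y-inputs in any fixed order.
h(y1, y2) linearizes to y1 ⋄ y2
g3(y4, y3, h(y1, y2)) linearizes to y4 ⋄ y3 ⋄ y1 ⋄ y2
the factors in increasing index order: y1 ⋄ y2 ⋄ y3 ⋄ y4

y1 ⋄ y2 ⋄ y3 ⋄ y4


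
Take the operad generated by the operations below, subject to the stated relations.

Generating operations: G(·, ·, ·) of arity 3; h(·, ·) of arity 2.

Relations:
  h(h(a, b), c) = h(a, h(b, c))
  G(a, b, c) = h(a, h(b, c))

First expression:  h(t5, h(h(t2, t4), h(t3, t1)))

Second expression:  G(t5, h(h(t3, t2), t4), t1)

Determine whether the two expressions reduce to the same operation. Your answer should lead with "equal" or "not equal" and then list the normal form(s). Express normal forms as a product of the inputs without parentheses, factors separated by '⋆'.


not equal — first t5 ⋆ t2 ⋆ t4 ⋆ t3 ⋆ t1, second t5 ⋆ t3 ⋆ t2 ⋆ t4 ⋆ t1


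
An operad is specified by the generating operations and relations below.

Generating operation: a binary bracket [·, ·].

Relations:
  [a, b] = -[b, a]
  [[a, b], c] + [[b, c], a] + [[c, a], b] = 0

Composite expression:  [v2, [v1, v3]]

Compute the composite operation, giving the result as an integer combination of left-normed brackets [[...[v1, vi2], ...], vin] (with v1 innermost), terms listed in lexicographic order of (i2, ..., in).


-[[v1, v3], v2]

Skip Jacobi rewriting: expand, keep v1-initial words, read off terms.
Composite bracket: [v2, [v1, v3]]
Full expansion: 4 signed words from ab - ba (2^2 = 4).
Collect the words opening with v1:
  from v1v3v2, sign -1: term -[[v1, v3], v2]


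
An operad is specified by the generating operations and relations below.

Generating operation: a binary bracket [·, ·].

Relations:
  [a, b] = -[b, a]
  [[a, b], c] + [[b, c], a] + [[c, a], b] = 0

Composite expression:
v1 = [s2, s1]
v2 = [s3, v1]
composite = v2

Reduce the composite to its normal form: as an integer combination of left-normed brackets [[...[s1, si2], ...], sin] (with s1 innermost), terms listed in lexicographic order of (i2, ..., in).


[[s1, s2], s3]


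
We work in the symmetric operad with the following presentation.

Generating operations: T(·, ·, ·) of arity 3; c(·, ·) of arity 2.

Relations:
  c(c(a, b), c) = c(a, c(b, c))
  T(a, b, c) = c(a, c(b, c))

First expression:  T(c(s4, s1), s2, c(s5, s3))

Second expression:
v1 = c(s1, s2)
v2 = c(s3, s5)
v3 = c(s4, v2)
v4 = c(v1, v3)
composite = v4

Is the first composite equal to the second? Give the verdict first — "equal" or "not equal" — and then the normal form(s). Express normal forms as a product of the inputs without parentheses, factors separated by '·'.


not equal: they reduce to s4 · s1 · s2 · s5 · s3 and s1 · s2 · s4 · s3 · s5

The first expression, normalized: s4 · s1 · s2 · s5 · s3
The second expression, normalized: s1 · s2 · s4 · s3 · s5
The forms do not match — not equal.


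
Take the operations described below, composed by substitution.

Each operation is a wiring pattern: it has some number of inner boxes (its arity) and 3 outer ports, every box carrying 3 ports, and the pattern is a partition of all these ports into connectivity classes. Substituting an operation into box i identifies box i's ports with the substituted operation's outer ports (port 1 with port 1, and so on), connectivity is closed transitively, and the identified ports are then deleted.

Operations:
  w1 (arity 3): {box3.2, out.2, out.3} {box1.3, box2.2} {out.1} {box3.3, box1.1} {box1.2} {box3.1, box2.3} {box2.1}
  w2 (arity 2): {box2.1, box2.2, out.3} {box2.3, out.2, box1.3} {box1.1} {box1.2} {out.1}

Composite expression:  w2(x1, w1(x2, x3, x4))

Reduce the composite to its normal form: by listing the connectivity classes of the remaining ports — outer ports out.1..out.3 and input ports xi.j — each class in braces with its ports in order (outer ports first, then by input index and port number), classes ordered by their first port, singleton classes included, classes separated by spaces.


{out.1} {out.2, out.3, x1.3, x4.2} {x1.1} {x1.2} {x2.1, x4.3} {x2.2} {x2.3, x3.2} {x3.1} {x3.3, x4.1}
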